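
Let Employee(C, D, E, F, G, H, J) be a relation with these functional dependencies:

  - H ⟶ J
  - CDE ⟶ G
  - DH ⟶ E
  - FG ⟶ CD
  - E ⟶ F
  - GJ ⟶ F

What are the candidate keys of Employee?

{G, H}, {C, D, H}

Attribute H never appears on the right-hand side of any dependency, so H must belong to every candidate key.
{H}⁺ = {H, J}, which is not all of the schema, so we must add further attributes.
{G, H}⁺: H→J adds J; GJ→F adds F; FG→CD adds C, D; DH→E adds E → {C, D, E, F, G, H, J}.
{C, D, H}⁺: H→J adds J; DH→E adds E; E→F adds F; CDE→G adds G → {C, D, E, F, G, H, J}.
Any other superkey contains one of these as a subset, so there are no further candidate keys.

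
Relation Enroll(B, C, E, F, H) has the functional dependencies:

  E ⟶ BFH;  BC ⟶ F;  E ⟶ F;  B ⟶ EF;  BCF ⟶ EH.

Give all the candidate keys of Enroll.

{B, C}, {C, E}

{B, C}⁺: BC→F adds F; B→EF adds E; BCF→EH adds H → {B, C, E, F, H}. Minimal: {C}⁺ = {C}; {B}⁺ = {B, E, F, H} — none reach the full schema.
{C, E}⁺: E→BFH adds B, F, H → {B, C, E, F, H}. Minimal: {E}⁺ = {B, E, F, H}; {C}⁺ = {C} — none reach the full schema.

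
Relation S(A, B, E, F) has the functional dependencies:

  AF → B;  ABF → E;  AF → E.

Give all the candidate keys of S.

Attributes A, F never appear on any right-hand side, so every candidate key must contain {A, F}.
{A, F}⁺ = {A, B, E, F}, which is all of the schema, so {A, F} is the only candidate key.

{A, F}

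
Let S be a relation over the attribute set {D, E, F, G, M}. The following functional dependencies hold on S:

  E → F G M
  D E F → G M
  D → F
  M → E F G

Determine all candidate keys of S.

Attribute D never appears on the right-hand side of any dependency, so D must belong to every candidate key.
{D}⁺ = {D, F}, which is not all of the schema, so we must add further attributes.
{D, E}⁺: E→FGM adds F, G, M → {D, E, F, G, M}. Minimal: {E}⁺ = {E, F, G, M}; {D}⁺ = {D, F} — none reach the full schema.
{D, M}⁺: D→F adds F; M→EFG adds E, G → {D, E, F, G, M}. Minimal: {M}⁺ = {E, F, G, M}; {D}⁺ = {D, F} — none reach the full schema.
Any other superkey contains one of these as a subset, so there are no further candidate keys.

{D, E}, {D, M}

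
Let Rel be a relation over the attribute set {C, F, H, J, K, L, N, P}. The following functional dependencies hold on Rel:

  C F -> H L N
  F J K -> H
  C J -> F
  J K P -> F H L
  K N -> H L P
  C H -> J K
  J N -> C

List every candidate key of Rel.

{C, F}⁺: CF→HLN adds H, L, N; CH→JK adds J, K; KN→HLP adds P → {C, F, H, J, K, L, N, P}. Minimal: {F}⁺ = {F}; {C}⁺ = {C} — none reach the full schema.
{C, H}⁺: CH→JK adds J, K; CJ→F adds F; CF→HLN adds L, N; KN→HLP adds P → {C, F, H, J, K, L, N, P}. Minimal: {H}⁺ = {H}; {C}⁺ = {C} — none reach the full schema.
{C, J}⁺: CJ→F adds F; CF→HLN adds H, L, N; CH→JK adds K; KN→HLP adds P → {C, F, H, J, K, L, N, P}. Minimal: {J}⁺ = {J}; {C}⁺ = {C} — none reach the full schema.
{J, N}⁺: JN→C adds C; CJ→F adds F; CF→HLN adds H, L; CH→JK adds K; KN→HLP adds P → {C, F, H, J, K, L, N, P}. Minimal: {N}⁺ = {N}; {J}⁺ = {J} — none reach the full schema.
{C, K, N}⁺: KN→HLP adds H, L, P; CH→JK adds J; CJ→F adds F → {C, F, H, J, K, L, N, P}. Minimal: {K, N}⁺ = {H, K, L, N, P}; {C, N}⁺ = {C, N}; {C, K}⁺ = {C, K} — none reach the full schema.

{C, F}, {C, H}, {C, J}, {J, N}, {C, K, N}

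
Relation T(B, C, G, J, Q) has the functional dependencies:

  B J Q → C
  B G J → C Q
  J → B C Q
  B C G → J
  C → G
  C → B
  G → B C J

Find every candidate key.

{C}, {G}, {J}

{C}⁺: C→G adds G; C→B adds B; G→BCJ adds J; BGJ→CQ adds Q → {B, C, G, J, Q}.
{G}⁺: G→BCJ adds B, C, J; BGJ→CQ adds Q → {B, C, G, J, Q}.
{J}⁺: J→BCQ adds B, C, Q; C→G adds G → {B, C, G, J, Q}.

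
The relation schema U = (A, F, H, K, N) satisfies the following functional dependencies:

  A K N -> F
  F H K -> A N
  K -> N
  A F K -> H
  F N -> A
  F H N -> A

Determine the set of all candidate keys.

{A, K}; {F, K}

Attribute K never appears on the right-hand side of any dependency, so K must belong to every candidate key.
{K}⁺ = {K, N}, which is not all of the schema, so we must add further attributes.
{A, K}⁺: K→N adds N; AKN→F adds F; AFK→H adds H → {A, F, H, K, N}. Minimal: {K}⁺ = {K, N}; {A}⁺ = {A} — none reach the full schema.
{F, K}⁺: K→N adds N; FN→A adds A; AFK→H adds H → {A, F, H, K, N}. Minimal: {K}⁺ = {K, N}; {F}⁺ = {F} — none reach the full schema.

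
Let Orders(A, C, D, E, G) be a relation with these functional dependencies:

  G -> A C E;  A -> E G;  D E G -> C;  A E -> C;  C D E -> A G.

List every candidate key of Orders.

Attribute D never appears on the right-hand side of any dependency, so D must belong to every candidate key.
{D}⁺ = {D}, which is not all of the schema, so we must add further attributes.
{A, D}⁺: A→EG adds E, G; DEG→C adds C → {A, C, D, E, G}.
{D, G}⁺: G→ACE adds A, C, E → {A, C, D, E, G}.
{C, D, E}⁺: CDE→AG adds A, G → {A, C, D, E, G}.

{A, D}; {D, G}; {C, D, E}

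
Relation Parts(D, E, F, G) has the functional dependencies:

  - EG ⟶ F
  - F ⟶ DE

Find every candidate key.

EG, FG

Attribute G never appears on the right-hand side of any dependency, so G must belong to every candidate key.
{G}⁺ = {G}, which is not all of the schema, so we must add further attributes.
{E, G}⁺: EG→F adds F; F→DE adds D → {D, E, F, G}.
{F, G}⁺: F→DE adds D, E → {D, E, F, G}.
Any other superkey contains one of these as a subset, so there are no further candidate keys.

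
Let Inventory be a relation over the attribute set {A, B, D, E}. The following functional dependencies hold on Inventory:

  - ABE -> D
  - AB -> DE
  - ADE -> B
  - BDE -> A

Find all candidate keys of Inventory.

{A, B}⁺: AB→DE adds D, E → {A, B, D, E}. Minimal: {B}⁺ = {B}; {A}⁺ = {A} — none reach the full schema.
{A, D, E}⁺: ADE→B adds B → {A, B, D, E}. Minimal: {D, E}⁺ = {D, E}; {A, E}⁺ = {A, E}; {A, D}⁺ = {A, D} — none reach the full schema.
{B, D, E}⁺: BDE→A adds A → {A, B, D, E}. Minimal: {D, E}⁺ = {D, E}; {B, E}⁺ = {B, E}; {B, D}⁺ = {B, D} — none reach the full schema.

{A, B}; {A, D, E}; {B, D, E}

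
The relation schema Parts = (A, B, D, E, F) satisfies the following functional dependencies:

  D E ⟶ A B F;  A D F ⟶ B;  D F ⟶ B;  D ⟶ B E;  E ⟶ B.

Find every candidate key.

(D)

Attribute D never appears on the right-hand side of any dependency, so D must belong to every candidate key.
{D}⁺ = {A, B, D, E, F}, which is all of the schema, so {D} is the only candidate key.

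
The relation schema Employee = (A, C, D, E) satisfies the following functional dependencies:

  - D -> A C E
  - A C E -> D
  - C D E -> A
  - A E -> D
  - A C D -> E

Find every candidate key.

{D}, {A, E}

{D}⁺: D→ACE adds A, C, E → {A, C, D, E}.
{A, E}⁺: AE→D adds D; D→ACE adds C → {A, C, D, E}.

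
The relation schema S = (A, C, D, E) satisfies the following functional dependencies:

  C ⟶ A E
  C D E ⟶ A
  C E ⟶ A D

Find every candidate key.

Attribute C never appears on the right-hand side of any dependency, so C must belong to every candidate key.
{C}⁺ = {A, C, D, E}, which is all of the schema, so {C} is the only candidate key.

C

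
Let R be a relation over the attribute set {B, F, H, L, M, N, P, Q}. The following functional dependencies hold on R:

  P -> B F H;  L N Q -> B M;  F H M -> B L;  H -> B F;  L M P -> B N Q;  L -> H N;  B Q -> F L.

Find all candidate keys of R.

MP; PQ

Attribute P never appears on the right-hand side of any dependency, so P must belong to every candidate key.
{P}⁺ = {B, F, H, P}, which is not all of the schema, so we must add further attributes.
{M, P}⁺: P→BFH adds B, F, H; FHM→BL adds L; LMP→BNQ adds N, Q → {B, F, H, L, M, N, P, Q}. Minimal: {P}⁺ = {B, F, H, P}; {M}⁺ = {M} — none reach the full schema.
{P, Q}⁺: P→BFH adds B, F, H; BQ→FL adds L; L→HN adds N; LNQ→BM adds M → {B, F, H, L, M, N, P, Q}. Minimal: {Q}⁺ = {Q}; {P}⁺ = {B, F, H, P} — none reach the full schema.
Any other superkey contains one of these as a subset, so there are no further candidate keys.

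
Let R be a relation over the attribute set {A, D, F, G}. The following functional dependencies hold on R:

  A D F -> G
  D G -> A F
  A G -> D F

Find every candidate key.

{A, G}; {D, G}; {A, D, F}

{A, G}⁺: AG→DF adds D, F → {A, D, F, G}. Minimal: {G}⁺ = {G}; {A}⁺ = {A} — none reach the full schema.
{D, G}⁺: DG→AF adds A, F → {A, D, F, G}. Minimal: {G}⁺ = {G}; {D}⁺ = {D} — none reach the full schema.
{A, D, F}⁺: ADF→G adds G → {A, D, F, G}. Minimal: {D, F}⁺ = {D, F}; {A, F}⁺ = {A, F}; {A, D}⁺ = {A, D} — none reach the full schema.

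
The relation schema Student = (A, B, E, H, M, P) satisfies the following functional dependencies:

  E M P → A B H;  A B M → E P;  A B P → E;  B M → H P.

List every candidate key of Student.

{A, B, M}, {B, E, M}, {E, M, P}

Attribute M never appears on the right-hand side of any dependency, so M must belong to every candidate key.
{M}⁺ = {M}, which is not all of the schema, so we must add further attributes.
{A, B, M}⁺: ABM→EP adds E, P; BM→HP adds H → {A, B, E, H, M, P}.
{B, E, M}⁺: BM→HP adds H, P; EMP→ABH adds A → {A, B, E, H, M, P}.
{E, M, P}⁺: EMP→ABH adds A, B, H → {A, B, E, H, M, P}.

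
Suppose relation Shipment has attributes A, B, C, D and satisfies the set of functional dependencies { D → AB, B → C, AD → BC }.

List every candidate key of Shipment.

Attribute D never appears on the right-hand side of any dependency, so D must belong to every candidate key.
{D}⁺ = {A, B, C, D}, which is all of the schema, so {D} is the only candidate key.

D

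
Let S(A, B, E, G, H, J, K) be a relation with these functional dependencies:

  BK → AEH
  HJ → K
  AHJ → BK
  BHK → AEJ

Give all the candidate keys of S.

Attribute G never appears on the right-hand side of any dependency, so G must belong to every candidate key.
{G}⁺ = {G}, which is not all of the schema, so we must add further attributes.
{B, G, K}⁺: BK→AEH adds A, E, H; BHK→AEJ adds J → {A, B, E, G, H, J, K}. Minimal: {G, K}⁺ = {G, K}; {B, K}⁺ = {A, B, E, H, J, K}; {B, G}⁺ = {B, G} — none reach the full schema.
{A, G, H, J}⁺: HJ→K adds K; AHJ→BK adds B; BHK→AEJ adds E → {A, B, E, G, H, J, K}. Minimal: {G, H, J}⁺ = {G, H, J, K}; {A, H, J}⁺ = {A, B, E, H, J, K}; {A, G, J}⁺ = {A, G, J}; … — none reach the full schema.
{B, G, H, J}⁺: HJ→K adds K; BHK→AEJ adds A, E → {A, B, E, G, H, J, K}. Minimal: {G, H, J}⁺ = {G, H, J, K}; {B, H, J}⁺ = {A, B, E, H, J, K}; {B, G, J}⁺ = {B, G, J}; … — none reach the full schema.

{B, G, K}; {A, G, H, J}; {B, G, H, J}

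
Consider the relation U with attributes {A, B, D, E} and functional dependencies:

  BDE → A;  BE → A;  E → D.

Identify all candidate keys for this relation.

Attributes B, E never appear on any right-hand side, so every candidate key must contain {B, E}.
{B, E}⁺ = {A, B, D, E}, which is all of the schema, so {B, E} is the only candidate key.

{B, E}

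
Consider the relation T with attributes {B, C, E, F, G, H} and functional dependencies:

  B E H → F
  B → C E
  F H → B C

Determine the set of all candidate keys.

{B, G, H}, {F, G, H}

Attributes G, H never appear on any right-hand side, so every candidate key must contain {G, H}.
{G, H}⁺ = {G, H}, which is not all of the schema, so we must add further attributes.
{B, G, H}⁺: B→CE adds C, E; BEH→F adds F → {B, C, E, F, G, H}. Minimal: {G, H}⁺ = {G, H}; {B, H}⁺ = {B, C, E, F, H}; {B, G}⁺ = {B, C, E, G} — none reach the full schema.
{F, G, H}⁺: FH→BC adds B, C; B→CE adds E → {B, C, E, F, G, H}. Minimal: {G, H}⁺ = {G, H}; {F, H}⁺ = {B, C, E, F, H}; {F, G}⁺ = {F, G} — none reach the full schema.
Any other superkey contains one of these as a subset, so there are no further candidate keys.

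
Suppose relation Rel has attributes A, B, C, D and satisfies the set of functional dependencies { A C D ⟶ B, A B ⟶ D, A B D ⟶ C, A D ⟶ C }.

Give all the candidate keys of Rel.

AB, AD

{A, B}⁺: AB→D adds D; ABD→C adds C → {A, B, C, D}. Minimal: {B}⁺ = {B}; {A}⁺ = {A} — none reach the full schema.
{A, D}⁺: AD→C adds C; ACD→B adds B → {A, B, C, D}. Minimal: {D}⁺ = {D}; {A}⁺ = {A} — none reach the full schema.
Any other superkey contains one of these as a subset, so there are no further candidate keys.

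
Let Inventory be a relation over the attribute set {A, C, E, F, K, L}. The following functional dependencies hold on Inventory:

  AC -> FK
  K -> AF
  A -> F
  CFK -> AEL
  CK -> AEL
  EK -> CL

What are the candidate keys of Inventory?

{A, C}⁺: AC→FK adds F, K; CFK→AEL adds E, L → {A, C, E, F, K, L}.
{C, K}⁺: K→AF adds A, F; CFK→AEL adds E, L → {A, C, E, F, K, L}.
{E, K}⁺: K→AF adds A, F; EK→CL adds C, L → {A, C, E, F, K, L}.

AC, CK, EK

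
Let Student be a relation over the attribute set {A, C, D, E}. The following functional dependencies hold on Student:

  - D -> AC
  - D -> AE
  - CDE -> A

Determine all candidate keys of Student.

{D}

Attribute D never appears on the right-hand side of any dependency, so D must belong to every candidate key.
{D}⁺ = {A, C, D, E}, which is all of the schema, so {D} is the only candidate key.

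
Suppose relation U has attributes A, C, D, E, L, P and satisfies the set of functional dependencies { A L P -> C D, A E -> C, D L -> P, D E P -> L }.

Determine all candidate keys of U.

Attributes A, E never appear on any right-hand side, so every candidate key must contain {A, E}.
{A, E}⁺ = {A, C, E}, which is not all of the schema, so we must add further attributes.
{A, D, E, L}⁺: AE→C adds C; DL→P adds P → {A, C, D, E, L, P}. Minimal: {D, E, L}⁺ = {D, E, L, P}; {A, E, L}⁺ = {A, C, E, L}; {A, D, L}⁺ = {A, C, D, L, P}; … — none reach the full schema.
{A, D, E, P}⁺: AE→C adds C; DEP→L adds L → {A, C, D, E, L, P}. Minimal: {D, E, P}⁺ = {D, E, L, P}; {A, E, P}⁺ = {A, C, E, P}; {A, D, P}⁺ = {A, D, P}; … — none reach the full schema.
{A, E, L, P}⁺: ALP→CD adds C, D → {A, C, D, E, L, P}. Minimal: {E, L, P}⁺ = {E, L, P}; {A, L, P}⁺ = {A, C, D, L, P}; {A, E, P}⁺ = {A, C, E, P}; … — none reach the full schema.
Any other superkey contains one of these as a subset, so there are no further candidate keys.

{A, D, E, L}, {A, D, E, P}, {A, E, L, P}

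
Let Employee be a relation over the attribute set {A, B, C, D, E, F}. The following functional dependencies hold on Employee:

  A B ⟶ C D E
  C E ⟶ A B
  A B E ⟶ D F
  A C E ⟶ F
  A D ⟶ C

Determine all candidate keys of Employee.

{A, B}⁺: AB→CDE adds C, D, E; ABE→DF adds F → {A, B, C, D, E, F}. Minimal: {B}⁺ = {B}; {A}⁺ = {A} — none reach the full schema.
{C, E}⁺: CE→AB adds A, B; ABE→DF adds D, F → {A, B, C, D, E, F}. Minimal: {E}⁺ = {E}; {C}⁺ = {C} — none reach the full schema.
{A, D, E}⁺: AD→C adds C; CE→AB adds B; ABE→DF adds F → {A, B, C, D, E, F}. Minimal: {D, E}⁺ = {D, E}; {A, E}⁺ = {A, E}; {A, D}⁺ = {A, C, D} — none reach the full schema.

{A, B}, {C, E}, {A, D, E}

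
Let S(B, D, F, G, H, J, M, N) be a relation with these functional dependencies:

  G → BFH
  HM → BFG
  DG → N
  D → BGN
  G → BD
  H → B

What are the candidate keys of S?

Attributes J, M never appear on any right-hand side, so every candidate key must contain {J, M}.
{J, M}⁺ = {J, M}, which is not all of the schema, so we must add further attributes.
{D, J, M}⁺: D→BGN adds B, G, N; G→BFH adds F, H → {B, D, F, G, H, J, M, N}. Minimal: {J, M}⁺ = {J, M}; {D, M}⁺ = {B, D, F, G, H, M, N}; {D, J}⁺ = {B, D, F, G, H, J, N} — none reach the full schema.
{G, J, M}⁺: G→BFH adds B, F, H; G→BD adds D; DG→N adds N → {B, D, F, G, H, J, M, N}. Minimal: {J, M}⁺ = {J, M}; {G, M}⁺ = {B, D, F, G, H, M, N}; {G, J}⁺ = {B, D, F, G, H, J, N} — none reach the full schema.
{H, J, M}⁺: HM→BFG adds B, F, G; G→BD adds D; DG→N adds N → {B, D, F, G, H, J, M, N}. Minimal: {J, M}⁺ = {J, M}; {H, M}⁺ = {B, D, F, G, H, M, N}; {H, J}⁺ = {B, H, J} — none reach the full schema.

DJM; GJM; HJM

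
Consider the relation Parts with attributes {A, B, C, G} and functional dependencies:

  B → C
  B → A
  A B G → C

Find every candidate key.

Attributes B, G never appear on any right-hand side, so every candidate key must contain {B, G}.
{B, G}⁺ = {A, B, C, G}, which is all of the schema, so {B, G} is the only candidate key.

{B, G}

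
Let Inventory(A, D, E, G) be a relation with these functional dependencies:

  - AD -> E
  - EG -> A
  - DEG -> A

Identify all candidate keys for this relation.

Attributes D, G never appear on any right-hand side, so every candidate key must contain {D, G}.
{D, G}⁺ = {D, G}, which is not all of the schema, so we must add further attributes.
{A, D, G}⁺: AD→E adds E → {A, D, E, G}. Minimal: {D, G}⁺ = {D, G}; {A, G}⁺ = {A, G}; {A, D}⁺ = {A, D, E} — none reach the full schema.
{D, E, G}⁺: EG→A adds A → {A, D, E, G}. Minimal: {E, G}⁺ = {A, E, G}; {D, G}⁺ = {D, G}; {D, E}⁺ = {D, E} — none reach the full schema.
Any other superkey contains one of these as a subset, so there are no further candidate keys.

{A, D, G}, {D, E, G}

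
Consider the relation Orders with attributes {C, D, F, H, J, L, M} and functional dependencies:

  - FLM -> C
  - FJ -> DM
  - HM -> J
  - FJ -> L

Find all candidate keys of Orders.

{F, H, J}; {F, H, M}

{F, H, J}⁺: FJ→DM adds D, M; FJ→L adds L; FLM→C adds C → {C, D, F, H, J, L, M}.
{F, H, M}⁺: HM→J adds J; FJ→L adds L; FLM→C adds C; FJ→DM adds D → {C, D, F, H, J, L, M}.
Any other superkey contains one of these as a subset, so there are no further candidate keys.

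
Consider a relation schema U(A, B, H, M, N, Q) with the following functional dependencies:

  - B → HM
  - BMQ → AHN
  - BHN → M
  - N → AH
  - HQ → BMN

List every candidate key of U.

Attribute Q never appears on the right-hand side of any dependency, so Q must belong to every candidate key.
{Q}⁺ = {Q}, which is not all of the schema, so we must add further attributes.
{B, Q}⁺: B→HM adds H, M; BMQ→AHN adds A, N → {A, B, H, M, N, Q}. Minimal: {Q}⁺ = {Q}; {B}⁺ = {B, H, M} — none reach the full schema.
{H, Q}⁺: HQ→BMN adds B, M, N; BMQ→AHN adds A → {A, B, H, M, N, Q}. Minimal: {Q}⁺ = {Q}; {H}⁺ = {H} — none reach the full schema.
{N, Q}⁺: N→AH adds A, H; HQ→BMN adds B, M → {A, B, H, M, N, Q}. Minimal: {Q}⁺ = {Q}; {N}⁺ = {A, H, N} — none reach the full schema.
Any other superkey contains one of these as a subset, so there are no further candidate keys.

{B, Q}; {H, Q}; {N, Q}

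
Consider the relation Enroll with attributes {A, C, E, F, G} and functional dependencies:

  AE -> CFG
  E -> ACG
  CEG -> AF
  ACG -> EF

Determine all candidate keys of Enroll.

E, ACG

{E}⁺: E→ACG adds A, C, G; CEG→AF adds F → {A, C, E, F, G}.
{A, C, G}⁺: ACG→EF adds E, F → {A, C, E, F, G}. Minimal: {C, G}⁺ = {C, G}; {A, G}⁺ = {A, G}; {A, C}⁺ = {A, C} — none reach the full schema.
Any other superkey contains one of these as a subset, so there are no further candidate keys.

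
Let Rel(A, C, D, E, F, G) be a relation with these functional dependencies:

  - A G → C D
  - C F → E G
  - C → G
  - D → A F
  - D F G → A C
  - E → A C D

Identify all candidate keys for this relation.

{E}⁺: E→ACD adds A, C, D; C→G adds G; D→AF adds F → {A, C, D, E, F, G}.
{A, C}⁺: C→G adds G; AG→CD adds D; D→AF adds F; CF→EG adds E → {A, C, D, E, F, G}.
{A, G}⁺: AG→CD adds C, D; D→AF adds F; CF→EG adds E → {A, C, D, E, F, G}.
{C, D}⁺: C→G adds G; D→AF adds A, F; CF→EG adds E → {A, C, D, E, F, G}.
{C, F}⁺: CF→EG adds E, G; E→ACD adds A, D → {A, C, D, E, F, G}.
{D, G}⁺: D→AF adds A, F; DFG→AC adds C; CF→EG adds E → {A, C, D, E, F, G}.
Any other superkey contains one of these as a subset, so there are no further candidate keys.

E, AC, AG, CD, CF, DG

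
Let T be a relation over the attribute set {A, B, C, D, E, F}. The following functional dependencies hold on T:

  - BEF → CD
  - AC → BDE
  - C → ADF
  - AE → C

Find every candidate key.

{C}⁺: C→ADF adds A, D, F; AC→BDE adds B, E → {A, B, C, D, E, F}.
{A, E}⁺: AE→C adds C; AC→BDE adds B, D; C→ADF adds F → {A, B, C, D, E, F}. Minimal: {E}⁺ = {E}; {A}⁺ = {A} — none reach the full schema.
{B, E, F}⁺: BEF→CD adds C, D; C→ADF adds A → {A, B, C, D, E, F}. Minimal: {E, F}⁺ = {E, F}; {B, F}⁺ = {B, F}; {B, E}⁺ = {B, E} — none reach the full schema.
Any other superkey contains one of these as a subset, so there are no further candidate keys.

C; AE; BEF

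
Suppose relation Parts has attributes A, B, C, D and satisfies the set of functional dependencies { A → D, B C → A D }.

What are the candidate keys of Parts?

BC

Attributes B, C never appear on any right-hand side, so every candidate key must contain {B, C}.
{B, C}⁺ = {A, B, C, D}, which is all of the schema, so {B, C} is the only candidate key.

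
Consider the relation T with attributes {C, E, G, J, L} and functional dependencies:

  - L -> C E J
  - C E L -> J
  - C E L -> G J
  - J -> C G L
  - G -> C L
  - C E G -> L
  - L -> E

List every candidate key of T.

{G}⁺: G→CL adds C, L; L→E adds E; L→CEJ adds J → {C, E, G, J, L}.
{J}⁺: J→CGL adds C, G, L; L→E adds E → {C, E, G, J, L}.
{L}⁺: L→CEJ adds C, E, J; CEL→GJ adds G → {C, E, G, J, L}.
Any other superkey contains one of these as a subset, so there are no further candidate keys.

(G), (J), (L)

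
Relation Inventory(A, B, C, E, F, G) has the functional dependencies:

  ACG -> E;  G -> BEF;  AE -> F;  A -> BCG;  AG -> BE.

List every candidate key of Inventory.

Attribute A never appears on the right-hand side of any dependency, so A must belong to every candidate key.
{A}⁺ = {A, B, C, E, F, G}, which is all of the schema, so {A} is the only candidate key.

{A}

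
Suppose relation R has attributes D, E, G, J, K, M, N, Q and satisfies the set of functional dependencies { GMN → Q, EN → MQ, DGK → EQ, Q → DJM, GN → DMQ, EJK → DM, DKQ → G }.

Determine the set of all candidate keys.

Attributes K, N never appear on any right-hand side, so every candidate key must contain {K, N}.
{K, N}⁺ = {K, N}, which is not all of the schema, so we must add further attributes.
{E, K, N}⁺: EN→MQ adds M, Q; Q→DJM adds D, J; DKQ→G adds G → {D, E, G, J, K, M, N, Q}. Minimal: {K, N}⁺ = {K, N}; {E, N}⁺ = {D, E, J, M, N, Q}; {E, K}⁺ = {E, K} — none reach the full schema.
{G, K, N}⁺: GN→DMQ adds D, M, Q; DGK→EQ adds E; Q→DJM adds J → {D, E, G, J, K, M, N, Q}. Minimal: {K, N}⁺ = {K, N}; {G, N}⁺ = {D, G, J, M, N, Q}; {G, K}⁺ = {G, K} — none reach the full schema.
{K, N, Q}⁺: Q→DJM adds D, J, M; DKQ→G adds G; DGK→EQ adds E → {D, E, G, J, K, M, N, Q}. Minimal: {N, Q}⁺ = {D, J, M, N, Q}; {K, Q}⁺ = {D, E, G, J, K, M, Q}; {K, N}⁺ = {K, N} — none reach the full schema.

{E, K, N}, {G, K, N}, {K, N, Q}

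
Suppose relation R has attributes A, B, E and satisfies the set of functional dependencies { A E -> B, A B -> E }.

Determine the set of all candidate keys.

Attribute A never appears on the right-hand side of any dependency, so A must belong to every candidate key.
{A}⁺ = {A}, which is not all of the schema, so we must add further attributes.
{A, B}⁺: AB→E adds E → {A, B, E}. Minimal: {B}⁺ = {B}; {A}⁺ = {A} — none reach the full schema.
{A, E}⁺: AE→B adds B → {A, B, E}. Minimal: {E}⁺ = {E}; {A}⁺ = {A} — none reach the full schema.
Any other superkey contains one of these as a subset, so there are no further candidate keys.

{A, B}, {A, E}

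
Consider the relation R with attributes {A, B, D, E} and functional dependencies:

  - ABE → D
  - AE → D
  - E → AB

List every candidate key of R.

Attribute E never appears on the right-hand side of any dependency, so E must belong to every candidate key.
{E}⁺ = {A, B, D, E}, which is all of the schema, so {E} is the only candidate key.

{E}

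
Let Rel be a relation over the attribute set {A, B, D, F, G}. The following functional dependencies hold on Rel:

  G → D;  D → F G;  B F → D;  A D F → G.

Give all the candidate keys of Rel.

{A, B, D}, {A, B, F}, {A, B, G}

Attributes A, B never appear on any right-hand side, so every candidate key must contain {A, B}.
{A, B}⁺ = {A, B}, which is not all of the schema, so we must add further attributes.
{A, B, D}⁺: D→FG adds F, G → {A, B, D, F, G}.
{A, B, F}⁺: BF→D adds D; ADF→G adds G → {A, B, D, F, G}.
{A, B, G}⁺: G→D adds D; D→FG adds F → {A, B, D, F, G}.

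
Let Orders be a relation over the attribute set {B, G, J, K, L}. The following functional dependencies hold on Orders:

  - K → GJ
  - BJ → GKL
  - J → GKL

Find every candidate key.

{B, J}, {B, K}

Attribute B never appears on the right-hand side of any dependency, so B must belong to every candidate key.
{B}⁺ = {B}, which is not all of the schema, so we must add further attributes.
{B, J}⁺: BJ→GKL adds G, K, L → {B, G, J, K, L}. Minimal: {J}⁺ = {G, J, K, L}; {B}⁺ = {B} — none reach the full schema.
{B, K}⁺: K→GJ adds G, J; BJ→GKL adds L → {B, G, J, K, L}. Minimal: {K}⁺ = {G, J, K, L}; {B}⁺ = {B} — none reach the full schema.
Any other superkey contains one of these as a subset, so there are no further candidate keys.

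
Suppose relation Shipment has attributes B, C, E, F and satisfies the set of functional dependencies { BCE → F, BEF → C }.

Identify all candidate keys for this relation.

{B, C, E}⁺: BCE→F adds F → {B, C, E, F}.
{B, E, F}⁺: BEF→C adds C → {B, C, E, F}.
Any other superkey contains one of these as a subset, so there are no further candidate keys.

{B, C, E}, {B, E, F}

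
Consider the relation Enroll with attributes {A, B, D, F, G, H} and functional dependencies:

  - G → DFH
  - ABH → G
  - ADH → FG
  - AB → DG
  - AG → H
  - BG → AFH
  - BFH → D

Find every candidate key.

AB, BG

Attribute B never appears on the right-hand side of any dependency, so B must belong to every candidate key.
{B}⁺ = {B}, which is not all of the schema, so we must add further attributes.
{A, B}⁺: AB→DG adds D, G; AG→H adds H; BG→AFH adds F → {A, B, D, F, G, H}. Minimal: {B}⁺ = {B}; {A}⁺ = {A} — none reach the full schema.
{B, G}⁺: G→DFH adds D, F, H; BG→AFH adds A → {A, B, D, F, G, H}. Minimal: {G}⁺ = {D, F, G, H}; {B}⁺ = {B} — none reach the full schema.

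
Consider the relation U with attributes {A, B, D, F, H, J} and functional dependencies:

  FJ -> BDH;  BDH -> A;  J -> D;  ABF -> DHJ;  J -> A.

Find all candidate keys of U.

(F, J); (A, B, F); (B, D, F, H)

Attribute F never appears on the right-hand side of any dependency, so F must belong to every candidate key.
{F}⁺ = {F}, which is not all of the schema, so we must add further attributes.
{F, J}⁺: FJ→BDH adds B, D, H; BDH→A adds A → {A, B, D, F, H, J}. Minimal: {J}⁺ = {A, D, J}; {F}⁺ = {F} — none reach the full schema.
{A, B, F}⁺: ABF→DHJ adds D, H, J → {A, B, D, F, H, J}. Minimal: {B, F}⁺ = {B, F}; {A, F}⁺ = {A, F}; {A, B}⁺ = {A, B} — none reach the full schema.
{B, D, F, H}⁺: BDH→A adds A; ABF→DHJ adds J → {A, B, D, F, H, J}. Minimal: {D, F, H}⁺ = {D, F, H}; {B, F, H}⁺ = {B, F, H}; {B, D, H}⁺ = {A, B, D, H}; … — none reach the full schema.
Any other superkey contains one of these as a subset, so there are no further candidate keys.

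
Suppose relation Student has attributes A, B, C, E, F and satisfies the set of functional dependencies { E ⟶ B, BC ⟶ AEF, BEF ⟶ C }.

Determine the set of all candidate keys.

{B, C}⁺: BC→AEF adds A, E, F → {A, B, C, E, F}.
{C, E}⁺: E→B adds B; BC→AEF adds A, F → {A, B, C, E, F}.
{E, F}⁺: E→B adds B; BEF→C adds C; BC→AEF adds A → {A, B, C, E, F}.
Any other superkey contains one of these as a subset, so there are no further candidate keys.

{B, C}, {C, E}, {E, F}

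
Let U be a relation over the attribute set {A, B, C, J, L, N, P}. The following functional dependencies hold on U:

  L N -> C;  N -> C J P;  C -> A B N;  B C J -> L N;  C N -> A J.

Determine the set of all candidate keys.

(C), (N)

{C}⁺: C→ABN adds A, B, N; CN→AJ adds J; N→CJP adds P; BCJ→LN adds L → {A, B, C, J, L, N, P}.
{N}⁺: N→CJP adds C, J, P; C→ABN adds A, B; BCJ→LN adds L → {A, B, C, J, L, N, P}.
Any other superkey contains one of these as a subset, so there are no further candidate keys.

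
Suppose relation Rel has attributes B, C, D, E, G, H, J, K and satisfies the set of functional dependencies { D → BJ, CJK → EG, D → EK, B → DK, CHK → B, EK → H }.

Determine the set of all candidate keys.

Attribute C never appears on the right-hand side of any dependency, so C must belong to every candidate key.
{C}⁺ = {C}, which is not all of the schema, so we must add further attributes.
{B, C}⁺: B→DK adds D, K; D→BJ adds J; CJK→EG adds E, G; EK→H adds H → {B, C, D, E, G, H, J, K}.
{C, D}⁺: D→BJ adds B, J; D→EK adds E, K; EK→H adds H; CJK→EG adds G → {B, C, D, E, G, H, J, K}.
{C, E, K}⁺: EK→H adds H; CHK→B adds B; B→DK adds D; D→BJ adds J; CJK→EG adds G → {B, C, D, E, G, H, J, K}.
{C, H, K}⁺: CHK→B adds B; B→DK adds D; D→BJ adds J; CJK→EG adds E, G → {B, C, D, E, G, H, J, K}.
{C, J, K}⁺: CJK→EG adds E, G; EK→H adds H; CHK→B adds B; B→DK adds D → {B, C, D, E, G, H, J, K}.
Any other superkey contains one of these as a subset, so there are no further candidate keys.

(B, C), (C, D), (C, E, K), (C, H, K), (C, J, K)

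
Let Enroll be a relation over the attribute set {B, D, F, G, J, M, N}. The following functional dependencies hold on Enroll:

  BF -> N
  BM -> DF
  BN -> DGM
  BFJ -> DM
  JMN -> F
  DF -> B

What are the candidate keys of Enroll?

Attribute J never appears on the right-hand side of any dependency, so J must belong to every candidate key.
{J}⁺ = {J}, which is not all of the schema, so we must add further attributes.
{B, F, J}⁺: BF→N adds N; BN→DGM adds D, G, M → {B, D, F, G, J, M, N}. Minimal: {F, J}⁺ = {F, J}; {B, J}⁺ = {B, J}; {B, F}⁺ = {B, D, F, G, M, N} — none reach the full schema.
{B, J, M}⁺: BM→DF adds D, F; BF→N adds N; BN→DGM adds G → {B, D, F, G, J, M, N}. Minimal: {J, M}⁺ = {J, M}; {B, M}⁺ = {B, D, F, G, M, N}; {B, J}⁺ = {B, J} — none reach the full schema.
{B, J, N}⁺: BN→DGM adds D, G, M; JMN→F adds F → {B, D, F, G, J, M, N}. Minimal: {J, N}⁺ = {J, N}; {B, N}⁺ = {B, D, F, G, M, N}; {B, J}⁺ = {B, J} — none reach the full schema.
{D, F, J}⁺: DF→B adds B; BF→N adds N; BN→DGM adds G, M → {B, D, F, G, J, M, N}. Minimal: {F, J}⁺ = {F, J}; {D, J}⁺ = {D, J}; {D, F}⁺ = {B, D, F, G, M, N} — none reach the full schema.
{D, J, M, N}⁺: JMN→F adds F; DF→B adds B; BN→DGM adds G → {B, D, F, G, J, M, N}. Minimal: {J, M, N}⁺ = {F, J, M, N}; {D, M, N}⁺ = {D, M, N}; {D, J, N}⁺ = {D, J, N}; … — none reach the full schema.
Any other superkey contains one of these as a subset, so there are no further candidate keys.

(B, F, J), (B, J, M), (B, J, N), (D, F, J), (D, J, M, N)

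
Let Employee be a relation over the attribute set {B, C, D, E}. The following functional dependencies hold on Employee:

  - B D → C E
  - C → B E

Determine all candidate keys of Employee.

(B, D); (C, D)

{B, D}⁺: BD→CE adds C, E → {B, C, D, E}.
{C, D}⁺: C→BE adds B, E → {B, C, D, E}.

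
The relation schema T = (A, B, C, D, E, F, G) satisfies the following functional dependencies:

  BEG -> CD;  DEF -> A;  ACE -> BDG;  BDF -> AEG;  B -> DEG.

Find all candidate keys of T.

{B, F}, {A, C, E, F}, {C, D, E, F}

Attribute F never appears on the right-hand side of any dependency, so F must belong to every candidate key.
{F}⁺ = {F}, which is not all of the schema, so we must add further attributes.
{B, F}⁺: B→DEG adds D, E, G; BEG→CD adds C; DEF→A adds A → {A, B, C, D, E, F, G}. Minimal: {F}⁺ = {F}; {B}⁺ = {B, C, D, E, G} — none reach the full schema.
{A, C, E, F}⁺: ACE→BDG adds B, D, G → {A, B, C, D, E, F, G}. Minimal: {C, E, F}⁺ = {C, E, F}; {A, E, F}⁺ = {A, E, F}; {A, C, F}⁺ = {A, C, F}; … — none reach the full schema.
{C, D, E, F}⁺: DEF→A adds A; ACE→BDG adds B, G → {A, B, C, D, E, F, G}. Minimal: {D, E, F}⁺ = {A, D, E, F}; {C, E, F}⁺ = {C, E, F}; {C, D, F}⁺ = {C, D, F}; … — none reach the full schema.
Any other superkey contains one of these as a subset, so there are no further candidate keys.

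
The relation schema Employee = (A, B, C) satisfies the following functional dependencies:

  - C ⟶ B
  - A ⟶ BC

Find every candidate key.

Attribute A never appears on the right-hand side of any dependency, so A must belong to every candidate key.
{A}⁺ = {A, B, C}, which is all of the schema, so {A} is the only candidate key.

{A}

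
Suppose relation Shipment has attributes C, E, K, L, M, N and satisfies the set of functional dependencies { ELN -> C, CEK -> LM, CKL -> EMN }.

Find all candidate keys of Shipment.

(C, E, K), (C, K, L), (E, K, L, N)

{C, E, K}⁺: CEK→LM adds L, M; CKL→EMN adds N → {C, E, K, L, M, N}. Minimal: {E, K}⁺ = {E, K}; {C, K}⁺ = {C, K}; {C, E}⁺ = {C, E} — none reach the full schema.
{C, K, L}⁺: CKL→EMN adds E, M, N → {C, E, K, L, M, N}. Minimal: {K, L}⁺ = {K, L}; {C, L}⁺ = {C, L}; {C, K}⁺ = {C, K} — none reach the full schema.
{E, K, L, N}⁺: ELN→C adds C; CEK→LM adds M → {C, E, K, L, M, N}. Minimal: {K, L, N}⁺ = {K, L, N}; {E, L, N}⁺ = {C, E, L, N}; {E, K, N}⁺ = {E, K, N}; … — none reach the full schema.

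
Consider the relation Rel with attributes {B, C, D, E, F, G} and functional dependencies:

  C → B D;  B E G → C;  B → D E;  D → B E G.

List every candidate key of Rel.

{B, F}⁺: B→DE adds D, E; D→BEG adds G; BEG→C adds C → {B, C, D, E, F, G}.
{C, F}⁺: C→BD adds B, D; B→DE adds E; D→BEG adds G → {B, C, D, E, F, G}.
{D, F}⁺: D→BEG adds B, E, G; BEG→C adds C → {B, C, D, E, F, G}.

{B, F}; {C, F}; {D, F}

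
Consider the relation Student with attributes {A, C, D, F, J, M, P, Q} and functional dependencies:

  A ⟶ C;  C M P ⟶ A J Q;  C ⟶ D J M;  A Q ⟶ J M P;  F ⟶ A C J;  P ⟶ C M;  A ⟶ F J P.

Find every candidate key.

{A}⁺: A→C adds C; C→DJM adds D, J, M; A→FJP adds F, P; CMP→AJQ adds Q → {A, C, D, F, J, M, P, Q}.
{F}⁺: F→ACJ adds A, C, J; A→FJP adds P; C→DJM adds D, M; CMP→AJQ adds Q → {A, C, D, F, J, M, P, Q}.
{P}⁺: P→CM adds C, M; CMP→AJQ adds A, J, Q; C→DJM adds D; A→FJP adds F → {A, C, D, F, J, M, P, Q}.
Any other superkey contains one of these as a subset, so there are no further candidate keys.

A, F, P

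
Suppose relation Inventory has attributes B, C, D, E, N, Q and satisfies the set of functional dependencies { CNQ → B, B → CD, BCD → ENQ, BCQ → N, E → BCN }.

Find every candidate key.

{B}⁺: B→CD adds C, D; BCD→ENQ adds E, N, Q → {B, C, D, E, N, Q}.
{E}⁺: E→BCN adds B, C, N; B→CD adds D; BCD→ENQ adds Q → {B, C, D, E, N, Q}.
{C, N, Q}⁺: CNQ→B adds B; B→CD adds D; BCD→ENQ adds E → {B, C, D, E, N, Q}. Minimal: {N, Q}⁺ = {N, Q}; {C, Q}⁺ = {C, Q}; {C, N}⁺ = {C, N} — none reach the full schema.
Any other superkey contains one of these as a subset, so there are no further candidate keys.

{B}; {E}; {C, N, Q}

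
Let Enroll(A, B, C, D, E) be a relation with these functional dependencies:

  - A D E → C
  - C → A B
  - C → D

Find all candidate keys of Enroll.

Attribute E never appears on the right-hand side of any dependency, so E must belong to every candidate key.
{E}⁺ = {E}, which is not all of the schema, so we must add further attributes.
{C, E}⁺: C→AB adds A, B; C→D adds D → {A, B, C, D, E}. Minimal: {E}⁺ = {E}; {C}⁺ = {A, B, C, D} — none reach the full schema.
{A, D, E}⁺: ADE→C adds C; C→AB adds B → {A, B, C, D, E}. Minimal: {D, E}⁺ = {D, E}; {A, E}⁺ = {A, E}; {A, D}⁺ = {A, D} — none reach the full schema.
Any other superkey contains one of these as a subset, so there are no further candidate keys.

{C, E}, {A, D, E}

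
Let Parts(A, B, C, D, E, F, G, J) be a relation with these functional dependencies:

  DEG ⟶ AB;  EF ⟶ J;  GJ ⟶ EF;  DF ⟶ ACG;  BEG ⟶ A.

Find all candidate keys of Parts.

Attribute D never appears on the right-hand side of any dependency, so D must belong to every candidate key.
{D}⁺ = {D}, which is not all of the schema, so we must add further attributes.
{D, E, F}⁺: EF→J adds J; DF→ACG adds A, C, G; DEG→AB adds B → {A, B, C, D, E, F, G, J}.
{D, F, J}⁺: DF→ACG adds A, C, G; GJ→EF adds E; DEG→AB adds B → {A, B, C, D, E, F, G, J}.
{D, G, J}⁺: GJ→EF adds E, F; DF→ACG adds A, C; DEG→AB adds B → {A, B, C, D, E, F, G, J}.
Any other superkey contains one of these as a subset, so there are no further candidate keys.

DEF; DFJ; DGJ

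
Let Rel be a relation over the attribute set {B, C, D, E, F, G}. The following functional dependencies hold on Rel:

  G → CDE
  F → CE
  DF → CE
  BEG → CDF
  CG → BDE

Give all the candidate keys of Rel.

Attribute G never appears on the right-hand side of any dependency, so G must belong to every candidate key.
{G}⁺ = {B, C, D, E, F, G}, which is all of the schema, so {G} is the only candidate key.

{G}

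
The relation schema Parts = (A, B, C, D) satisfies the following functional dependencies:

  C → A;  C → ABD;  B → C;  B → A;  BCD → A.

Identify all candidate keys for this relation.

{B}⁺: B→C adds C; B→A adds A; C→ABD adds D → {A, B, C, D}.
{C}⁺: C→A adds A; C→ABD adds B, D → {A, B, C, D}.

{B}, {C}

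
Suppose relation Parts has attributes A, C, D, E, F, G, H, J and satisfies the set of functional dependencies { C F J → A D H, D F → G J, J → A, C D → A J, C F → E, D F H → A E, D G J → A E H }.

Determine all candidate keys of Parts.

Attributes C, F never appear on any right-hand side, so every candidate key must contain {C, F}.
{C, F}⁺ = {C, E, F}, which is not all of the schema, so we must add further attributes.
{C, D, F}⁺: DF→GJ adds G, J; J→A adds A; CF→E adds E; DGJ→AEH adds H → {A, C, D, E, F, G, H, J}. Minimal: {D, F}⁺ = {A, D, E, F, G, H, J}; {C, F}⁺ = {C, E, F}; {C, D}⁺ = {A, C, D, J} — none reach the full schema.
{C, F, J}⁺: CFJ→ADH adds A, D, H; DF→GJ adds G; CF→E adds E → {A, C, D, E, F, G, H, J}. Minimal: {F, J}⁺ = {A, F, J}; {C, J}⁺ = {A, C, J}; {C, F}⁺ = {C, E, F} — none reach the full schema.
Any other superkey contains one of these as a subset, so there are no further candidate keys.

CDF, CFJ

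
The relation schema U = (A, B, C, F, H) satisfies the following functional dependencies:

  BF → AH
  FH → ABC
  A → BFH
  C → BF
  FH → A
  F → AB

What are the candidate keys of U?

A, C, F

{A}⁺: A→BFH adds B, F, H; FH→ABC adds C → {A, B, C, F, H}.
{C}⁺: C→BF adds B, F; F→AB adds A; BF→AH adds H → {A, B, C, F, H}.
{F}⁺: F→AB adds A, B; BF→AH adds H; FH→ABC adds C → {A, B, C, F, H}.
Any other superkey contains one of these as a subset, so there are no further candidate keys.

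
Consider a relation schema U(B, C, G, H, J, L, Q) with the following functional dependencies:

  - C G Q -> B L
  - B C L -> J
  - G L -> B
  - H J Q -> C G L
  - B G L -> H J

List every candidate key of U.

Attribute Q never appears on the right-hand side of any dependency, so Q must belong to every candidate key.
{Q}⁺ = {Q}, which is not all of the schema, so we must add further attributes.
{C, G, Q}⁺: CGQ→BL adds B, L; BCL→J adds J; BGL→HJ adds H → {B, C, G, H, J, L, Q}. Minimal: {G, Q}⁺ = {G, Q}; {C, Q}⁺ = {C, Q}; {C, G}⁺ = {C, G} — none reach the full schema.
{G, L, Q}⁺: GL→B adds B; BGL→HJ adds H, J; HJQ→CGL adds C → {B, C, G, H, J, L, Q}. Minimal: {L, Q}⁺ = {L, Q}; {G, Q}⁺ = {G, Q}; {G, L}⁺ = {B, G, H, J, L} — none reach the full schema.
{H, J, Q}⁺: HJQ→CGL adds C, G, L; CGQ→BL adds B → {B, C, G, H, J, L, Q}. Minimal: {J, Q}⁺ = {J, Q}; {H, Q}⁺ = {H, Q}; {H, J}⁺ = {H, J} — none reach the full schema.
{B, C, H, L, Q}⁺: BCL→J adds J; HJQ→CGL adds G → {B, C, G, H, J, L, Q}. Minimal: {C, H, L, Q}⁺ = {C, H, L, Q}; {B, H, L, Q}⁺ = {B, H, L, Q}; {B, C, L, Q}⁺ = {B, C, J, L, Q}; … — none reach the full schema.
Any other superkey contains one of these as a subset, so there are no further candidate keys.

CGQ, GLQ, HJQ, BCHLQ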